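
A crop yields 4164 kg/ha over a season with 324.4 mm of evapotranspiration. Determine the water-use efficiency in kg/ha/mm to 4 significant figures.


Approach: apply the water-use efficiency ratio, WUE = yield/ET.
WUE = 4164 / 324.4 = 12.84 kg/ha/mm
Therefore the water-use efficiency = 12.84 kg/ha/mm.


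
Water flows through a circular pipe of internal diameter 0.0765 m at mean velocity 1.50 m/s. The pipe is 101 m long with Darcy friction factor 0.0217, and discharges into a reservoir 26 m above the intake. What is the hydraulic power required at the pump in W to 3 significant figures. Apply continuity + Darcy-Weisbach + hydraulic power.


Approach: apply continuity + Darcy-Weisbach + hydraulic power, Q = A*v; hf = f*(L/D)*(v^2/(2g)); H = static + hf; P = rho*g*Q*H.
Step 1 — flow rate (continuity, Q = A*v):
  A = pi*(0.0765/2)^2 = 0.0045963 m^2
  Q = 0.0045963 * 1.50 = 0.0068945 m^3/s
Step 2 — friction head loss (Darcy-Weisbach):
  hf = 0.0217 * (101/0.0765) * (1.50^2 / (2*9.81))
  hf = 3.2855 m
Step 3 — total head: H = 26 + 3.2855 = 29.286 m
Step 4 — hydraulic power (P = rho*g*Q*H):
  P = 1000 * 9.81 * 0.0068945 * 29.286 = 1980 W
Therefore the hydraulic power required at the pump = 1980 W.


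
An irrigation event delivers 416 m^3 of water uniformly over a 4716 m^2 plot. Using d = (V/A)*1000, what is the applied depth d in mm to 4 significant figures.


d = (416 / 4716) * 1000 = 88.21 mm
Therefore the applied depth d = 88.21 mm.


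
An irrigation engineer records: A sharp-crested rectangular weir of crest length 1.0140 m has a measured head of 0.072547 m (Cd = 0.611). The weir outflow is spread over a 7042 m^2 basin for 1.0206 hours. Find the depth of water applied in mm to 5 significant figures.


Approach: apply the rectangular weir equation with a volume-to-depth conversion, Q = (2/3)*Cd*L*sqrt(2g)*H^1.5; d = Q*t/A * 1000.
Step 1 — weir discharge:
  Q = (2/3)*0.611*1.0140*sqrt(2*9.81)*0.072547^1.5 = 0.03574922 m^3/s
Step 2 — volume: V = 0.03574922 * 1.0206*3600 = 131.3484 m^3
Step 3 — depth: d = V/A * 1000 = 131.3484/7042 * 1000 = 18.652 mm
Therefore the depth of water applied = 18.652 mm.


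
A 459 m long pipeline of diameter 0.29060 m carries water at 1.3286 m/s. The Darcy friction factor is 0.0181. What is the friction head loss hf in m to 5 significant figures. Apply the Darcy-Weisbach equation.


Approach: apply the Darcy-Weisbach equation, hf = f*(L/D)*(v^2/(2g)).
hf = 0.0181 * (459/0.29060) * (1.3286^2 / (2*9.81))
hf = 2.5721 m
Therefore the friction head loss hf = 2.5721 m.


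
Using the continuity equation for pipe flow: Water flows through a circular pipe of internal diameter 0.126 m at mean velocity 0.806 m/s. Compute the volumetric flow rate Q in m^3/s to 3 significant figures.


Approach: apply the continuity equation for pipe flow, Q = A * v with A = pi*(D/2)^2.
A = pi*(0.126/2)^2 = 0.012469 m^2
Q = 0.012469 * 0.806 = 0.0100 m^3/s
Therefore the volumetric flow rate Q = 0.0100 m^3/s.


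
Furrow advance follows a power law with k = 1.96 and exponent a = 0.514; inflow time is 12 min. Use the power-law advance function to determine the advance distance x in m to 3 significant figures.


Approach: apply the power-law advance function, x = k*t^a.
x = 1.96 * 12^0.514 = 7.03 m
Therefore the advance distance x = 7.03 m.


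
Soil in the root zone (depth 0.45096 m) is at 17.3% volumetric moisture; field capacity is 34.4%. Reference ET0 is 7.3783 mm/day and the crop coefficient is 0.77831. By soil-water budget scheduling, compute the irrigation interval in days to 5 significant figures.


Approach: apply soil-water budget scheduling, SMD = (FC-theta)/100*depth*1000; ETc = ET0*Kc; interval = SMD/ETc.
Step 1 — soil moisture deficit:
  SMD = (34.4 - 17.3)/100 * 0.45096 * 1000 = 77.11416 mm
Step 2 — daily crop ET (ETc = ET0*Kc):
  ETc = 7.3783 * 0.77831 = 5.742605 mm/day
Step 3 — irrigation interval (SMD/ETc):
  interval = 77.11416 / 5.742605 = 13.428 days
Therefore the irrigation interval = 13.428 days.


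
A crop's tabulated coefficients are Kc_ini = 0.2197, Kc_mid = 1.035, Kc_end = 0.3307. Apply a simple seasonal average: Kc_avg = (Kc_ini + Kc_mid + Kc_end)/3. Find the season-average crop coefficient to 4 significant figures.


Kc_avg = (0.2197 + 1.035 + 0.3307)/3 = 0.5285
Therefore the season-average crop coefficient = 0.5285.


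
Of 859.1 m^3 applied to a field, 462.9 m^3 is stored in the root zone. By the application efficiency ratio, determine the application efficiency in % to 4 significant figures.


Approach: apply the application efficiency ratio, Ea = (stored/applied)*100.
Ea = (462.9/859.1)*100 = 53.88 %
Therefore the application efficiency = 53.88 %.


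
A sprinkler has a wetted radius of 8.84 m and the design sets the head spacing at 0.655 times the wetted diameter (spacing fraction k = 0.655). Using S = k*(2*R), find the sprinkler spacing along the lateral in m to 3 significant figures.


S = 0.655 * (2 * 8.84) = 11.6 m
Therefore the sprinkler spacing along the lateral = 11.6 m.


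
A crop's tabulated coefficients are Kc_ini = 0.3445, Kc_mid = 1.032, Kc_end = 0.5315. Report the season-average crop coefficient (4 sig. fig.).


Approach: apply a simple seasonal average, Kc_avg = (Kc_ini + Kc_mid + Kc_end)/3.
Kc_avg = (0.3445 + 1.032 + 0.5315)/3 = 0.6360
Therefore the season-average crop coefficient = 0.6360.


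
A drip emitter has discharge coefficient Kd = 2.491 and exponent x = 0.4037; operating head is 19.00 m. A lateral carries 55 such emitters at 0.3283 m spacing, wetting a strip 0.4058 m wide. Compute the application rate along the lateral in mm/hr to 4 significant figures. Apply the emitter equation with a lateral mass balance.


Approach: apply the emitter equation with a lateral mass balance, q = Kd*h^x; Q = n*q; rate = Q/(n*spacing*width).
Step 1 — single emitter flow (q = Kd*h^x):
  q = 2.491 * 19.00^0.4037 = 8.17724 L/hr
Step 2 — total lateral flow: Q = 55 * 8.17724 = 449.748 L/hr
Step 3 — wetted area: A = 55 * 0.3283 * 0.4058 = 7.32733 m^2
Step 4 — application rate: Q/A = 449.748/7.32733 = 61.38 mm/hr
Therefore the application rate along the lateral = 61.38 mm/hr.


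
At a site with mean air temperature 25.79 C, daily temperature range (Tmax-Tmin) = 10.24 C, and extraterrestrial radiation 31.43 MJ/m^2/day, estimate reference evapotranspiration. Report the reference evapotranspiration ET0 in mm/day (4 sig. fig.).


Approach: apply the Hargreaves-Samani method, ET0 = 0.0023*(Tmean+17.8)*sqrt(Tmax-Tmin)*0.408*Ra.
ET0 = 0.0023*(25.79+17.8)*sqrt(10.24)*0.408*31.43 = 4.114 mm/day
Therefore the reference evapotranspiration ET0 = 4.114 mm/day.


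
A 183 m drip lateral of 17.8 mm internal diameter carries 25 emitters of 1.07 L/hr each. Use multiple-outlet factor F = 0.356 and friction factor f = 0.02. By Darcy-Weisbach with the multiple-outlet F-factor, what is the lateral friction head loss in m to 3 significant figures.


Approach: apply Darcy-Weisbach with the multiple-outlet F-factor, Q = n*q/(3600*1000) m^3/s; v = Q/A; hf = F*f*(L/D)*(v^2/(2g)).
Q = 25*1.07/(3600*1000) = 7.4306e-06 m^3/s
A = pi*(17.8e-3/2)^2 = 2.4885e-04 m^2, so v = Q/A = 0.029860 m/s
hf = 0.356*0.02*(183/0.0178)*(0.029860^2/(2*9.81)) = 0.00333 m
Therefore the lateral friction head loss = 0.00333 m.


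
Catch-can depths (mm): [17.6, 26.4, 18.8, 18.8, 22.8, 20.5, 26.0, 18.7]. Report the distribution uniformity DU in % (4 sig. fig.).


Approach: apply the low-quarter distribution uniformity, DU = (mean of lowest quarter of readings / overall mean)*100.
sorted lowest 2 of 8: [17.6, 18.7] -> mean = 18.1500 mm
overall mean = 21.2000 mm
DU = (18.1500/21.2000)*100 = 85.61 %
Therefore the distribution uniformity DU = 85.61 %.


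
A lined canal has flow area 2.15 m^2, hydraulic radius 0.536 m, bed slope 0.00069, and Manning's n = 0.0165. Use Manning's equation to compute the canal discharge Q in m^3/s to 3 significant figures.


Approach: apply Manning's equation, Q = (1/n)*A*R^(2/3)*S^(1/2).
Q = (1/0.0165) * 2.15 * 0.536^(2/3) * 0.00069^(1/2) = 2.26 m^3/s
Therefore the canal discharge Q = 2.26 m^3/s.


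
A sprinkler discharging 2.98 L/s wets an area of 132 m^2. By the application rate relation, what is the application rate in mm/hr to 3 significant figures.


Approach: apply the application rate relation, rate = (Q/A)*3600.
rate = (2.98 / 132) * 3600 = 81.3 mm/hr
Therefore the application rate = 81.3 mm/hr.


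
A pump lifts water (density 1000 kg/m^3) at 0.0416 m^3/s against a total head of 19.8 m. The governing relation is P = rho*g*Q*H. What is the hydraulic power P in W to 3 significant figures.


P = 1000 * 9.81 * 0.0416 * 19.8 = 8080 W
Therefore the hydraulic power P = 8080 W.


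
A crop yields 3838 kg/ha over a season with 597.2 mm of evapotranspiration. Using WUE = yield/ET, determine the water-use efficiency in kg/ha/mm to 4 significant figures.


WUE = 3838 / 597.2 = 6.427 kg/ha/mm
Therefore the water-use efficiency = 6.427 kg/ha/mm.


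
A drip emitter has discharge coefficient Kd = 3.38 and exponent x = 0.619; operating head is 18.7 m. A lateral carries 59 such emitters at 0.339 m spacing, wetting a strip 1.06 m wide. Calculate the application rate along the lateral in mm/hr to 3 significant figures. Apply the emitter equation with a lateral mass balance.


Approach: apply the emitter equation with a lateral mass balance, q = Kd*h^x; Q = n*q; rate = Q/(n*spacing*width).
Step 1 — single emitter flow (q = Kd*h^x):
  q = 3.38 * 18.7^0.619 = 20.710 L/hr
Step 2 — total lateral flow: Q = 59 * 20.710 = 1221.9 L/hr
Step 3 — wetted area: A = 59 * 0.339 * 1.06 = 21.201 m^2
Step 4 — application rate: Q/A = 1221.9/21.201 = 57.6 mm/hr
Therefore the application rate along the lateral = 57.6 mm/hr.


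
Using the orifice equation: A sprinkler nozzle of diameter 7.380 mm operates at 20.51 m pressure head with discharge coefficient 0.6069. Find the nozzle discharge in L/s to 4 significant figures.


Approach: apply the orifice equation, Q = Cd*A*sqrt(2*g*h), A = pi*(d/2)^2.
A = pi*(7.380e-3/2)^2 = 4.27762e-05 m^2
Q = 0.6069 * 4.27762e-05 * sqrt(2*9.81*20.51) * 1000 = 0.5208 L/s
Therefore the nozzle discharge = 0.5208 L/s.


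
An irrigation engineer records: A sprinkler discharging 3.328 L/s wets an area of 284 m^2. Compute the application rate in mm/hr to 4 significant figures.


Approach: apply the application rate relation, rate = (Q/A)*3600.
rate = (3.328 / 284) * 3600 = 42.19 mm/hr
Therefore the application rate = 42.19 mm/hr.


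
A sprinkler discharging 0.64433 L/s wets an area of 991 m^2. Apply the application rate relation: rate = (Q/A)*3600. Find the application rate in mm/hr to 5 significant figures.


rate = (0.64433 / 991) * 3600 = 2.3407 mm/hr
Therefore the application rate = 2.3407 mm/hr.


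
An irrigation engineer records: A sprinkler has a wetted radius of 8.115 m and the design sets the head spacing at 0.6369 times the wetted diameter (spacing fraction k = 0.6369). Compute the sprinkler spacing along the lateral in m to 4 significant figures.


Approach: apply the sprinkler spacing rule (spacing as a fraction of wetted diameter), S = k*(2*R).
S = 0.6369 * (2 * 8.115) = 10.34 m
Therefore the sprinkler spacing along the lateral = 10.34 m.


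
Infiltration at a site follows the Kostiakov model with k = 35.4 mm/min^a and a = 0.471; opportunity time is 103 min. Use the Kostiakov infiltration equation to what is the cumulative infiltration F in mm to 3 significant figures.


Approach: apply the Kostiakov infiltration equation, F = k*t^a.
F = 35.4 * 103^0.471 = 314 mm
Therefore the cumulative infiltration F = 314 mm.


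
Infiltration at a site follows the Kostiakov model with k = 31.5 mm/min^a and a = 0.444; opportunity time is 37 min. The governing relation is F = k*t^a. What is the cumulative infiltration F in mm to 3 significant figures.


F = 31.5 * 37^0.444 = 157 mm
Therefore the cumulative infiltration F = 157 mm.


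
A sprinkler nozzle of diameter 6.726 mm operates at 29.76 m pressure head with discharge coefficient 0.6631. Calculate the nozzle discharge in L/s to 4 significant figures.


Approach: apply the orifice equation, Q = Cd*A*sqrt(2*g*h), A = pi*(d/2)^2.
A = pi*(6.726e-3/2)^2 = 3.55307e-05 m^2
Q = 0.6631 * 3.55307e-05 * sqrt(2*9.81*29.76) * 1000 = 0.5693 L/s
Therefore the nozzle discharge = 0.5693 L/s.


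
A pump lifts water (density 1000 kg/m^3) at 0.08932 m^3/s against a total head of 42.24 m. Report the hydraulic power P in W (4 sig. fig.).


Approach: apply the hydraulic power relation, P = rho*g*Q*H.
P = 1000 * 9.81 * 0.08932 * 42.24 = 37010 W
Therefore the hydraulic power P = 37010 W.


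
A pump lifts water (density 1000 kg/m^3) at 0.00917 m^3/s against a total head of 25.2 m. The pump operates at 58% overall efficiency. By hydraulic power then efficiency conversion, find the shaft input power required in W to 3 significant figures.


Approach: apply hydraulic power then efficiency conversion, P = rho*g*Q*H; P_in = P/eta.
Step 1 — hydraulic power (P = rho*g*Q*H):
  P = 1000 * 9.81 * 0.00917 * 25.2 = 2266.9 W
Step 2 — input power: P_in = P/eta = 2266.9 / 0.58 = 3910 W
Therefore the shaft input power required = 3910 W.


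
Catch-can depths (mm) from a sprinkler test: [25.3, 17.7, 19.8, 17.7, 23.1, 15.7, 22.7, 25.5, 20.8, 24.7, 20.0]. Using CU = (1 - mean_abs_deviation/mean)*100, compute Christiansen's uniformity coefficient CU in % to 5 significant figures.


mean = 21.18182 mm
mean |d_i - mean| = 2.798347 mm
CU = (1 - 2.798347/21.18182)*100 = 86.789 %
Therefore Christiansen's uniformity coefficient CU = 86.789 %.


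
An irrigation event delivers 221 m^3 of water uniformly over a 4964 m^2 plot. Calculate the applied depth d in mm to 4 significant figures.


Approach: apply depth from volume over area, d = (V/A)*1000.
d = (221 / 4964) * 1000 = 44.52 mm
Therefore the applied depth d = 44.52 mm.


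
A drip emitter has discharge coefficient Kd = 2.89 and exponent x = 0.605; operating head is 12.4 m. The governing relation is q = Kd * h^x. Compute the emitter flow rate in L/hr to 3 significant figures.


q = 2.89 * 12.4^0.605 = 13.3 L/hr
Therefore the emitter flow rate = 13.3 L/hr.


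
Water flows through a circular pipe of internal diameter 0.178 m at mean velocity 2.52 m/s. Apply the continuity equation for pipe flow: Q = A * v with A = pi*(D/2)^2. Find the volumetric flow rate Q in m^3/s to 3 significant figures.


A = pi*(0.178/2)^2 = 0.024885 m^2
Q = 0.024885 * 2.52 = 0.0627 m^3/s
Therefore the volumetric flow rate Q = 0.0627 m^3/s.


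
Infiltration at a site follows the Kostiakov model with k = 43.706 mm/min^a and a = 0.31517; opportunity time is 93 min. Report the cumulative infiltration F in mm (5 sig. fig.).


Approach: apply the Kostiakov infiltration equation, F = k*t^a.
F = 43.706 * 93^0.31517 = 182.37 mm
Therefore the cumulative infiltration F = 182.37 mm.


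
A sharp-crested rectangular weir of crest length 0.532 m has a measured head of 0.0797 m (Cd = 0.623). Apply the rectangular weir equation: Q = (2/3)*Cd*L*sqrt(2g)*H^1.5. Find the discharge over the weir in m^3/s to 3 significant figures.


Q = (2/3)*0.623*0.532*sqrt(2*9.81)*0.0797^1.5 = 0.0220 m^3/s
Therefore the discharge over the weir = 0.0220 m^3/s.


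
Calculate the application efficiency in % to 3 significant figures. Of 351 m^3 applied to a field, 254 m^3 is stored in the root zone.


Approach: apply the application efficiency ratio, Ea = (stored/applied)*100.
Ea = (254/351)*100 = 72.4 %
Therefore the application efficiency = 72.4 %.


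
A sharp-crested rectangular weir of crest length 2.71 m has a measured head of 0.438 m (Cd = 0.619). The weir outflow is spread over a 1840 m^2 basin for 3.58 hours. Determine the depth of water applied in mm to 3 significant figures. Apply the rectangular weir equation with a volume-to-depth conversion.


Approach: apply the rectangular weir equation with a volume-to-depth conversion, Q = (2/3)*Cd*L*sqrt(2g)*H^1.5; d = Q*t/A * 1000.
Step 1 — weir discharge:
  Q = (2/3)*0.619*2.71*sqrt(2*9.81)*0.438^1.5 = 1.4359 m^3/s
Step 2 — volume: V = 1.4359 * 3.58*3600 = 18506 m^3
Step 3 — depth: d = V/A * 1000 = 18506/1840 * 1000 = 10100 mm
Therefore the depth of water applied = 10100 mm.


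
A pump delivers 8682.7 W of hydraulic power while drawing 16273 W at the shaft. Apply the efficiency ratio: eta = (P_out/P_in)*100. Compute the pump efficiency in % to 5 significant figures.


eta = (8682.7 / 16273) * 100 = 53.356 %
Therefore the pump efficiency = 53.356 %.


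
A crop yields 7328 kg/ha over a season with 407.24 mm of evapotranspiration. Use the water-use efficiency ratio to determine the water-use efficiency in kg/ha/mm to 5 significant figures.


Approach: apply the water-use efficiency ratio, WUE = yield/ET.
WUE = 7328 / 407.24 = 17.994 kg/ha/mm
Therefore the water-use efficiency = 17.994 kg/ha/mm.


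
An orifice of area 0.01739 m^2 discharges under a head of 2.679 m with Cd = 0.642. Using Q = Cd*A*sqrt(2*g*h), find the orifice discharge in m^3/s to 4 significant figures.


Q = 0.642 * 0.01739 * sqrt(2*9.81*2.679) = 0.08094 m^3/s
Therefore the orifice discharge = 0.08094 m^3/s.


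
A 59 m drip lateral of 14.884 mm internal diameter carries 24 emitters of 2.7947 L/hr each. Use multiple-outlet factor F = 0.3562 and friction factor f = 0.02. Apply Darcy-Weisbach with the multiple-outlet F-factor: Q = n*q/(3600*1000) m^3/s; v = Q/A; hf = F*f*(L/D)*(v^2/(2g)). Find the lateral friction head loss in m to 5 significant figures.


Q = 24*2.7947/(3600*1000) = 1.863133e-05 m^3/s
A = pi*(14.884e-3/2)^2 = 1.739920e-04 m^2, so v = Q/A = 0.1070816 m/s
hf = 0.3562*0.02*(59/0.014884)*(0.1070816^2/(2*9.81)) = 0.016504 m
Therefore the lateral friction head loss = 0.016504 m.


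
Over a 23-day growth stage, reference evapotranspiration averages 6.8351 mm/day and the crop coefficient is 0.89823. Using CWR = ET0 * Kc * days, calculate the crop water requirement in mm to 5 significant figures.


CWR = 6.8351 * 0.89823 * 23 = 141.21 mm
Therefore the crop water requirement = 141.21 mm.


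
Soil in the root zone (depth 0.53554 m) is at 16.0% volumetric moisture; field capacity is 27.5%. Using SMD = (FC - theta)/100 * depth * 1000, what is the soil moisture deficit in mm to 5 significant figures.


SMD = (27.5 - 16.0)/100 * 0.53554 * 1000 = 61.587 mm
Therefore the soil moisture deficit = 61.587 mm.


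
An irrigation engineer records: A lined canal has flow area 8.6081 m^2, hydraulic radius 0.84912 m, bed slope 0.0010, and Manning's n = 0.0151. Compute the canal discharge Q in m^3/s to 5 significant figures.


Approach: apply Manning's equation, Q = (1/n)*A*R^(2/3)*S^(1/2).
Q = (1/0.0151) * 8.6081 * 0.84912^(2/3) * 0.0010^(1/2) = 16.165 m^3/s
Therefore the canal discharge Q = 16.165 m^3/s.


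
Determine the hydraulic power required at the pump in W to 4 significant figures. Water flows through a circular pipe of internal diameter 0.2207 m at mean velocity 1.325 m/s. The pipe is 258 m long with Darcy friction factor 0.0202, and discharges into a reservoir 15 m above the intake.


Approach: apply continuity + Darcy-Weisbach + hydraulic power, Q = A*v; hf = f*(L/D)*(v^2/(2g)); H = static + hf; P = rho*g*Q*H.
Step 1 — flow rate (continuity, Q = A*v):
  A = pi*(0.2207/2)^2 = 0.0382556 m^2
  Q = 0.0382556 * 1.325 = 0.0506886 m^3/s
Step 2 — friction head loss (Darcy-Weisbach):
  hf = 0.0202 * (258/0.2207) * (1.325^2 / (2*9.81))
  hf = 2.11301 m
Step 3 — total head: H = 15 + 2.11301 = 17.1130 m
Step 4 — hydraulic power (P = rho*g*Q*H):
  P = 1000 * 9.81 * 0.0506886 * 17.1130 = 8510 W
Therefore the hydraulic power required at the pump = 8510 W.


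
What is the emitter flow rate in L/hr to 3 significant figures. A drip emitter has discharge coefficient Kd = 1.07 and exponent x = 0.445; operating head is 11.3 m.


Approach: apply the emitter characteristic equation, q = Kd * h^x.
q = 1.07 * 11.3^0.445 = 3.15 L/hr
Therefore the emitter flow rate = 3.15 L/hr.


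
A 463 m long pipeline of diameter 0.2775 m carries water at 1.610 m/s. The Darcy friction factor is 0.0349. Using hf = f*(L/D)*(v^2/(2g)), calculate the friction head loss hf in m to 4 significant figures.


hf = 0.0349 * (463/0.2775) * (1.610^2 / (2*9.81))
hf = 7.693 m
Therefore the friction head loss hf = 7.693 m.


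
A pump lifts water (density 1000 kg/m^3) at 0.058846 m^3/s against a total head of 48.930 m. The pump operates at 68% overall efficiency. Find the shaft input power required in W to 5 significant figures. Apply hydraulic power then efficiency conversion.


Approach: apply hydraulic power then efficiency conversion, P = rho*g*Q*H; P_in = P/eta.
Step 1 — hydraulic power (P = rho*g*Q*H):
  P = 1000 * 9.81 * 0.058846 * 48.930 = 28246.27 W
Step 2 — input power: P_in = P/eta = 28246.27 / 0.68 = 41539 W
Therefore the shaft input power required = 41539 W.


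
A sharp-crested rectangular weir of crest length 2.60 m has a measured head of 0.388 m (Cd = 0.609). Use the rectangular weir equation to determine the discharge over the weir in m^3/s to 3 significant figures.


Approach: apply the rectangular weir equation, Q = (2/3)*Cd*L*sqrt(2g)*H^1.5.
Q = (2/3)*0.609*2.60*sqrt(2*9.81)*0.388^1.5 = 1.13 m^3/s
Therefore the discharge over the weir = 1.13 m^3/s.


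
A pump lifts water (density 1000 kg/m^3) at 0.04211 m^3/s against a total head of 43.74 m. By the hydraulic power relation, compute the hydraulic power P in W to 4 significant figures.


Approach: apply the hydraulic power relation, P = rho*g*Q*H.
P = 1000 * 9.81 * 0.04211 * 43.74 = 18070 W
Therefore the hydraulic power P = 18070 W.


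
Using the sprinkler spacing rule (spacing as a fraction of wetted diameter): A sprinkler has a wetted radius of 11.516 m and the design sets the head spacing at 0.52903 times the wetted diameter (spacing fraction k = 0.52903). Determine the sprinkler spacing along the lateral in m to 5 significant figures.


Approach: apply the sprinkler spacing rule (spacing as a fraction of wetted diameter), S = k*(2*R).
S = 0.52903 * (2 * 11.516) = 12.185 m
Therefore the sprinkler spacing along the lateral = 12.185 m.


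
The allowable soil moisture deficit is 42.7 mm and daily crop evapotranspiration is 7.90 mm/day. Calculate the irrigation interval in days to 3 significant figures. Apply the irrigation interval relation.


Approach: apply the irrigation interval relation, interval = SMD / ETc.
interval = 42.7 / 7.90 = 5.41 days
Therefore the irrigation interval = 5.41 days.


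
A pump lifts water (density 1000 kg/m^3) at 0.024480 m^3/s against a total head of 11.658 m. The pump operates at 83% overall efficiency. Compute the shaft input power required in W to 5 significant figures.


Approach: apply hydraulic power then efficiency conversion, P = rho*g*Q*H; P_in = P/eta.
Step 1 — hydraulic power (P = rho*g*Q*H):
  P = 1000 * 9.81 * 0.024480 * 11.658 = 2799.655 W
Step 2 — input power: P_in = P/eta = 2799.655 / 0.83 = 3373.1 W
Therefore the shaft input power required = 3373.1 W.


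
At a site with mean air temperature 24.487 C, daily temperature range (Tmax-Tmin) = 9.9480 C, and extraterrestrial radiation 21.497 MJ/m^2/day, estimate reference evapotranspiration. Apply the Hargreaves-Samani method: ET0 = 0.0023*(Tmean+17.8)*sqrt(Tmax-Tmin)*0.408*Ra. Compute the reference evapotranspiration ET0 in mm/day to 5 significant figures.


ET0 = 0.0023*(24.487+17.8)*sqrt(9.9480)*0.408*21.497 = 2.6905 mm/day
Therefore the reference evapotranspiration ET0 = 2.6905 mm/day.


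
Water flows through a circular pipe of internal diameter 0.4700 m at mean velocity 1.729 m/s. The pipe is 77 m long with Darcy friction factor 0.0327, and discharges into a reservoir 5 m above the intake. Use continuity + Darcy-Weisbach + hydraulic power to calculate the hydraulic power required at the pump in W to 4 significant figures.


Approach: apply continuity + Darcy-Weisbach + hydraulic power, Q = A*v; hf = f*(L/D)*(v^2/(2g)); H = static + hf; P = rho*g*Q*H.
Step 1 — flow rate (continuity, Q = A*v):
  A = pi*(0.4700/2)^2 = 0.173494 m^2
  Q = 0.173494 * 1.729 = 0.299972 m^3/s
Step 2 — friction head loss (Darcy-Weisbach):
  hf = 0.0327 * (77/0.4700) * (1.729^2 / (2*9.81))
  hf = 0.816266 m
Step 3 — total head: H = 5 + 0.816266 = 5.81627 m
Step 4 — hydraulic power (P = rho*g*Q*H):
  P = 1000 * 9.81 * 0.299972 * 5.81627 = 17120 W
Therefore the hydraulic power required at the pump = 17120 W.


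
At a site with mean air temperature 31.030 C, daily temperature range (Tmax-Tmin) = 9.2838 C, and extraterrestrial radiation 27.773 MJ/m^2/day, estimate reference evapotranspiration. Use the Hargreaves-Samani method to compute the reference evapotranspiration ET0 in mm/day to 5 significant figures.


Approach: apply the Hargreaves-Samani method, ET0 = 0.0023*(Tmean+17.8)*sqrt(Tmax-Tmin)*0.408*Ra.
ET0 = 0.0023*(31.030+17.8)*sqrt(9.2838)*0.408*27.773 = 3.8776 mm/day
Therefore the reference evapotranspiration ET0 = 3.8776 mm/day.


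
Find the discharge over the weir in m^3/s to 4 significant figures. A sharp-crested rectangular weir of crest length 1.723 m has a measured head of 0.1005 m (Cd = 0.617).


Approach: apply the rectangular weir equation, Q = (2/3)*Cd*L*sqrt(2g)*H^1.5.
Q = (2/3)*0.617*1.723*sqrt(2*9.81)*0.1005^1.5 = 0.1000 m^3/s
Therefore the discharge over the weir = 0.1000 m^3/s.


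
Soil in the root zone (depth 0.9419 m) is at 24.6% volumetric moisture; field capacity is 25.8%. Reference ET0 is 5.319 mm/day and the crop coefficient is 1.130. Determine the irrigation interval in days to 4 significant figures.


Approach: apply soil-water budget scheduling, SMD = (FC-theta)/100*depth*1000; ETc = ET0*Kc; interval = SMD/ETc.
Step 1 — soil moisture deficit:
  SMD = (25.8 - 24.6)/100 * 0.9419 * 1000 = 11.3028 mm
Step 2 — daily crop ET (ETc = ET0*Kc):
  ETc = 5.319 * 1.130 = 6.01047 mm/day
Step 3 — irrigation interval (SMD/ETc):
  interval = 11.3028 / 6.01047 = 1.881 days
Therefore the irrigation interval = 1.881 days.


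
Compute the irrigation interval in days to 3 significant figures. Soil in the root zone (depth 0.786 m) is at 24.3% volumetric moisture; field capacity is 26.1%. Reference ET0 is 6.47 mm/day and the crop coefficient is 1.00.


Approach: apply soil-water budget scheduling, SMD = (FC-theta)/100*depth*1000; ETc = ET0*Kc; interval = SMD/ETc.
Step 1 — soil moisture deficit:
  SMD = (26.1 - 24.3)/100 * 0.786 * 1000 = 14.148 mm
Step 2 — daily crop ET (ETc = ET0*Kc):
  ETc = 6.47 * 1.00 = 6.4700 mm/day
Step 3 — irrigation interval (SMD/ETc):
  interval = 14.148 / 6.4700 = 2.19 days
Therefore the irrigation interval = 2.19 days.


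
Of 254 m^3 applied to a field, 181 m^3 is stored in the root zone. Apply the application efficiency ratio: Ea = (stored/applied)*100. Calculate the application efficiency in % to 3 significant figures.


Ea = (181/254)*100 = 71.3 %
Therefore the application efficiency = 71.3 %.


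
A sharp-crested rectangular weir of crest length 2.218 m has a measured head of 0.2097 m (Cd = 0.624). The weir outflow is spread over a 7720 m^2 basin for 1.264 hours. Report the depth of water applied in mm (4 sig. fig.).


Approach: apply the rectangular weir equation with a volume-to-depth conversion, Q = (2/3)*Cd*L*sqrt(2g)*H^1.5; d = Q*t/A * 1000.
Step 1 — weir discharge:
  Q = (2/3)*0.624*2.218*sqrt(2*9.81)*0.2097^1.5 = 0.392466 m^3/s
Step 2 — volume: V = 0.392466 * 1.264*3600 = 1785.88 m^3
Step 3 — depth: d = V/A * 1000 = 1785.88/7720 * 1000 = 231.3 mm
Therefore the depth of water applied = 231.3 mm.


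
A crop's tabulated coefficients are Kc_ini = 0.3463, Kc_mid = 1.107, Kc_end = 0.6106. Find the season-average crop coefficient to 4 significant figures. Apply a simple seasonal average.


Approach: apply a simple seasonal average, Kc_avg = (Kc_ini + Kc_mid + Kc_end)/3.
Kc_avg = (0.3463 + 1.107 + 0.6106)/3 = 0.6880
Therefore the season-average crop coefficient = 0.6880.


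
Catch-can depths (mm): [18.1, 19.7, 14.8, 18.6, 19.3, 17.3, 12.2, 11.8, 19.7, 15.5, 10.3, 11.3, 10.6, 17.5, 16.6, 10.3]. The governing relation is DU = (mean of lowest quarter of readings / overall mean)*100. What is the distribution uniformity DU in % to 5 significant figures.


sorted lowest 4 of 16: [10.3, 10.3, 10.6, 11.3] -> mean = 10.62500 mm
overall mean = 15.22500 mm
DU = (10.62500/15.22500)*100 = 69.787 %
Therefore the distribution uniformity DU = 69.787 %.


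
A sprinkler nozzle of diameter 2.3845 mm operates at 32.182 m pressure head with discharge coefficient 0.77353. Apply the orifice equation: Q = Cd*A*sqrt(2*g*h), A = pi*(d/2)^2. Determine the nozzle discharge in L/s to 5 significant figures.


A = pi*(2.3845e-3/2)^2 = 4.465648e-06 m^2
Q = 0.77353 * 4.465648e-06 * sqrt(2*9.81*32.182) * 1000 = 0.086800 L/s
Therefore the nozzle discharge = 0.086800 L/s.


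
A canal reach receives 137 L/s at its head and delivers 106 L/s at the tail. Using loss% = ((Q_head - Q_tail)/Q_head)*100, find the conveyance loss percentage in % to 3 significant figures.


loss = ((137 - 106)/137)*100 = 22.6 %
Therefore the conveyance loss percentage = 22.6 %.


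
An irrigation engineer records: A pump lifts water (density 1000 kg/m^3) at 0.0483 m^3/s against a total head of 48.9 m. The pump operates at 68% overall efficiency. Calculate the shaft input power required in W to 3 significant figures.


Approach: apply hydraulic power then efficiency conversion, P = rho*g*Q*H; P_in = P/eta.
Step 1 — hydraulic power (P = rho*g*Q*H):
  P = 1000 * 9.81 * 0.0483 * 48.9 = 23170 W
Step 2 — input power: P_in = P/eta = 23170 / 0.68 = 34100 W
Therefore the shaft input power required = 34100 W.


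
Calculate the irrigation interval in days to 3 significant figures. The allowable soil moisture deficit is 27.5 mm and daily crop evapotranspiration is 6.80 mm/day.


Approach: apply the irrigation interval relation, interval = SMD / ETc.
interval = 27.5 / 6.80 = 4.04 days
Therefore the irrigation interval = 4.04 days.


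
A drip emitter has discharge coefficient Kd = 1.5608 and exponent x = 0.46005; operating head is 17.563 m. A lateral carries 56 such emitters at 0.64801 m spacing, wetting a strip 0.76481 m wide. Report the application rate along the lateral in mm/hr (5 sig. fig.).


Approach: apply the emitter equation with a lateral mass balance, q = Kd*h^x; Q = n*q; rate = Q/(n*spacing*width).
Step 1 — single emitter flow (q = Kd*h^x):
  q = 1.5608 * 17.563^0.46005 = 5.833442 L/hr
Step 2 — total lateral flow: Q = 56 * 5.833442 = 326.6728 L/hr
Step 3 — wetted area: A = 56 * 0.64801 * 0.76481 = 27.75385 m^2
Step 4 — application rate: Q/A = 326.6728/27.75385 = 11.770 mm/hr
Therefore the application rate along the lateral = 11.770 mm/hr.


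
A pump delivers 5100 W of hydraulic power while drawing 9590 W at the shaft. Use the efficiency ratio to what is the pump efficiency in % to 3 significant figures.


Approach: apply the efficiency ratio, eta = (P_out/P_in)*100.
eta = (5100 / 9590) * 100 = 53.2 %
Therefore the pump efficiency = 53.2 %.


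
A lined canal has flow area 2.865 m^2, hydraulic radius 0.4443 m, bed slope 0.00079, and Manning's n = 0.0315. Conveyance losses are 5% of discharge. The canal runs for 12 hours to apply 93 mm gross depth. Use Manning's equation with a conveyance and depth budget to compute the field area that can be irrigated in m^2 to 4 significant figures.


Approach: apply Manning's equation with a conveyance and depth budget, Q = (1/n)*A*R^(2/3)*S^(1/2); Q_field = Q*(1-loss); Area = Q_field*t/(d/1000).
Step 1 — canal discharge (Manning's equation):
  Q = (1/0.0315) * 2.865 * 0.4443^(2/3) * 0.00079^(1/2) = 1.48849 m^3/s
Step 2 — delivered flow: Q_field = 1.48849*(1 - 5/100) = 1.41406 m^3/s
Step 3 — volume delivered: V = 1.41406 * 12*3600 = 61087.5 m^3
Step 4 — area served: A = V / (depth/1000) = 61087.5 / 0.093 = 656900 m^2
Therefore the field area that can be irrigated = 656900 m^2.


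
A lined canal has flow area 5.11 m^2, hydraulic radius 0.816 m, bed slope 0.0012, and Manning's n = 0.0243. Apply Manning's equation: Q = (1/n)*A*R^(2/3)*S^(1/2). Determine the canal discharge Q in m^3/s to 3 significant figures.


Q = (1/0.0243) * 5.11 * 0.816^(2/3) * 0.0012^(1/2) = 6.36 m^3/s
Therefore the canal discharge Q = 6.36 m^3/s.


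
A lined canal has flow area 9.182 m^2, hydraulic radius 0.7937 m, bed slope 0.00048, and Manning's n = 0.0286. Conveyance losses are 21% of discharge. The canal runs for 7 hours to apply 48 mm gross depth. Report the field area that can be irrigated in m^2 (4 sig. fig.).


Approach: apply Manning's equation with a conveyance and depth budget, Q = (1/n)*A*R^(2/3)*S^(1/2); Q_field = Q*(1-loss); Area = Q_field*t/(d/1000).
Step 1 — canal discharge (Manning's equation):
  Q = (1/0.0286) * 9.182 * 0.7937^(2/3) * 0.00048^(1/2) = 6.02971 m^3/s
Step 2 — delivered flow: Q_field = 6.02971*(1 - 21/100) = 4.76347 m^3/s
Step 3 — volume delivered: V = 4.76347 * 7*3600 = 120039 m^3
Step 4 — area served: A = V / (depth/1000) = 120039 / 0.048 = 2501000 m^2
Therefore the field area that can be irrigated = 2501000 m^2.


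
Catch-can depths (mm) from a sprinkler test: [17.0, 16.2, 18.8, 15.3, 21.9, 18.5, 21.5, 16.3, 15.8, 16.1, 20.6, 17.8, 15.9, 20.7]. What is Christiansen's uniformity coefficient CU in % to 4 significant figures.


Approach: apply Christiansen's uniformity coefficient, CU = (1 - mean_abs_deviation/mean)*100.
mean = 18.0286 mm
mean |d_i - mean| = 1.97551 mm
CU = (1 - 1.97551/18.0286)*100 = 89.04 %
Therefore Christiansen's uniformity coefficient CU = 89.04 %.


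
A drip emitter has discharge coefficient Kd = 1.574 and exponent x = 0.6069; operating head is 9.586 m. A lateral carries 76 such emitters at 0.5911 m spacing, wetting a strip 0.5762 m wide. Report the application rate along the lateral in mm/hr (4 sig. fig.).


Approach: apply the emitter equation with a lateral mass balance, q = Kd*h^x; Q = n*q; rate = Q/(n*spacing*width).
Step 1 — single emitter flow (q = Kd*h^x):
  q = 1.574 * 9.586^0.6069 = 6.20527 L/hr
Step 2 — total lateral flow: Q = 76 * 6.20527 = 471.600 L/hr
Step 3 — wetted area: A = 76 * 0.5911 * 0.5762 = 25.8850 m^2
Step 4 — application rate: Q/A = 471.600/25.8850 = 18.22 mm/hr
Therefore the application rate along the lateral = 18.22 mm/hr.


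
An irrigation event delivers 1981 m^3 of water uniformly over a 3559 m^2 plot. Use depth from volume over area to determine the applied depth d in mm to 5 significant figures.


Approach: apply depth from volume over area, d = (V/A)*1000.
d = (1981 / 3559) * 1000 = 556.62 mm
Therefore the applied depth d = 556.62 mm.


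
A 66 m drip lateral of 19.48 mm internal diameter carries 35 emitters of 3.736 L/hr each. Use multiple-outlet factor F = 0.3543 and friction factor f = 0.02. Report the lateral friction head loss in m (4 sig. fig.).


Approach: apply Darcy-Weisbach with the multiple-outlet F-factor, Q = n*q/(3600*1000) m^3/s; v = Q/A; hf = F*f*(L/D)*(v^2/(2g)).
Q = 35*3.736/(3600*1000) = 3.63222e-05 m^3/s
A = pi*(19.48e-3/2)^2 = 2.98035e-04 m^2, so v = Q/A = 0.121872 m/s
hf = 0.3543*0.02*(66/0.01948)*(0.121872^2/(2*9.81)) = 0.01817 m
Therefore the lateral friction head loss = 0.01817 m.


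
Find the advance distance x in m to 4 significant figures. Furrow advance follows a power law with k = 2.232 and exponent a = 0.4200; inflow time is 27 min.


Approach: apply the power-law advance function, x = k*t^a.
x = 2.232 * 27^0.4200 = 8.910 m
Therefore the advance distance x = 8.910 m.


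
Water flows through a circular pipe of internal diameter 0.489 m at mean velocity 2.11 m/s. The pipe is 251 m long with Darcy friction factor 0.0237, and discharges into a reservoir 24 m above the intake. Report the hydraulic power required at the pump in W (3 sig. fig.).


Approach: apply continuity + Darcy-Weisbach + hydraulic power, Q = A*v; hf = f*(L/D)*(v^2/(2g)); H = static + hf; P = rho*g*Q*H.
Step 1 — flow rate (continuity, Q = A*v):
  A = pi*(0.489/2)^2 = 0.18781 m^2
  Q = 0.18781 * 2.11 = 0.39627 m^3/s
Step 2 — friction head loss (Darcy-Weisbach):
  hf = 0.0237 * (251/0.489) * (2.11^2 / (2*9.81))
  hf = 2.7604 m
Step 3 — total head: H = 24 + 2.7604 = 26.760 m
Step 4 — hydraulic power (P = rho*g*Q*H):
  P = 1000 * 9.81 * 0.39627 * 26.760 = 104000 W
Therefore the hydraulic power required at the pump = 104000 W.


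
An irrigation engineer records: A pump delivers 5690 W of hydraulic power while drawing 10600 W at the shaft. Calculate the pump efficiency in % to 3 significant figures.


Approach: apply the efficiency ratio, eta = (P_out/P_in)*100.
eta = (5690 / 10600) * 100 = 53.7 %
Therefore the pump efficiency = 53.7 %.


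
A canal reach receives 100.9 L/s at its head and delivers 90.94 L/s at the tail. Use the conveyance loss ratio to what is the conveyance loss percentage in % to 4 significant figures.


Approach: apply the conveyance loss ratio, loss% = ((Q_head - Q_tail)/Q_head)*100.
loss = ((100.9 - 90.94)/100.9)*100 = 9.871 %
Therefore the conveyance loss percentage = 9.871 %.


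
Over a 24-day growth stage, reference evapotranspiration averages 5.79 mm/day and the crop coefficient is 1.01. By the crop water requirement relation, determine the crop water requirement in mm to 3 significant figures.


Approach: apply the crop water requirement relation, CWR = ET0 * Kc * days.
CWR = 5.79 * 1.01 * 24 = 140 mm
Therefore the crop water requirement = 140 mm.


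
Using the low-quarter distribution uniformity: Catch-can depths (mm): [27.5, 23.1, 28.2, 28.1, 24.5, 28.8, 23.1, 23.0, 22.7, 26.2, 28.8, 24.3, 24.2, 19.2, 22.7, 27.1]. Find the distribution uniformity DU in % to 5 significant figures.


Approach: apply the low-quarter distribution uniformity, DU = (mean of lowest quarter of readings / overall mean)*100.
sorted lowest 4 of 16: [19.2, 22.7, 22.7, 23.0] -> mean = 21.90000 mm
overall mean = 25.09375 mm
DU = (21.90000/25.09375)*100 = 87.273 %
Therefore the distribution uniformity DU = 87.273 %.


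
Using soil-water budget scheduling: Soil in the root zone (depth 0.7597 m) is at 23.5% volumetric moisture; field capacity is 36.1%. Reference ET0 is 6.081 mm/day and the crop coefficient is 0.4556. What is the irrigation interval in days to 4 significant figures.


Approach: apply soil-water budget scheduling, SMD = (FC-theta)/100*depth*1000; ETc = ET0*Kc; interval = SMD/ETc.
Step 1 — soil moisture deficit:
  SMD = (36.1 - 23.5)/100 * 0.7597 * 1000 = 95.7222 mm
Step 2 — daily crop ET (ETc = ET0*Kc):
  ETc = 6.081 * 0.4556 = 2.77050 mm/day
Step 3 — irrigation interval (SMD/ETc):
  interval = 95.7222 / 2.77050 = 34.55 days
Therefore the irrigation interval = 34.55 days.


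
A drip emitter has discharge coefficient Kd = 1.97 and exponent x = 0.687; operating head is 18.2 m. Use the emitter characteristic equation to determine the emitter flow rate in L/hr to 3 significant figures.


Approach: apply the emitter characteristic equation, q = Kd * h^x.
q = 1.97 * 18.2^0.687 = 14.5 L/hr
Therefore the emitter flow rate = 14.5 L/hr.


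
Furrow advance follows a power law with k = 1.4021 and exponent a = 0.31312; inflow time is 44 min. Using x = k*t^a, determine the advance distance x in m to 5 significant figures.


x = 1.4021 * 44^0.31312 = 4.5854 m
Therefore the advance distance x = 4.5854 m.


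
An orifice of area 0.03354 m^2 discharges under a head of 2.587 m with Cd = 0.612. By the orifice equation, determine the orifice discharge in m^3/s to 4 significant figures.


Approach: apply the orifice equation, Q = Cd*A*sqrt(2*g*h).
Q = 0.612 * 0.03354 * sqrt(2*9.81*2.587) = 0.1462 m^3/s
Therefore the orifice discharge = 0.1462 m^3/s.


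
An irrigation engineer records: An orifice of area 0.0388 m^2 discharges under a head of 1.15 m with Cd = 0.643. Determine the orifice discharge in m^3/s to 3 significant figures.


Approach: apply the orifice equation, Q = Cd*A*sqrt(2*g*h).
Q = 0.643 * 0.0388 * sqrt(2*9.81*1.15) = 0.119 m^3/s
Therefore the orifice discharge = 0.119 m^3/s.
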